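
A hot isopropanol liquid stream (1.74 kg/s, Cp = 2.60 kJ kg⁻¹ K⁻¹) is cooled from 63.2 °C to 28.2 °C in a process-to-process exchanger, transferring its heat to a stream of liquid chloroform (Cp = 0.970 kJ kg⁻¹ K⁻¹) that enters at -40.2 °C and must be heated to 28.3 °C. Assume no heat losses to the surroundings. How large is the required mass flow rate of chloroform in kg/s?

Heat released by hot stream: Q = 1.74 × 2.60 × (63.2 − 28.2) = 158.34 kJ/s
Energy balance on cold side (adiabatic exchanger): Q = ṁ_c·Cp_c·(T_c,out − T_c,in)
ṁ_c = 158.34 / [0.970 × (28.3 − -40.2)] = 2.383 kg/s

ṁ_c = 2.38 kg/s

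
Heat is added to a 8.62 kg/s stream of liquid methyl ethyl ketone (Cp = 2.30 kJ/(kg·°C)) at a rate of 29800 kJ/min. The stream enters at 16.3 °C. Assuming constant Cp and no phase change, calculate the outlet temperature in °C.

Q = 29800 kJ/min = 496.67 kJ/s
ΔT = Q/(ṁ·Cp) = 496.67/(8.62×2.30) = 25.051 K
T_out = 16.3 + 25.051 = 41.351 °C

T_out = 41.4 °C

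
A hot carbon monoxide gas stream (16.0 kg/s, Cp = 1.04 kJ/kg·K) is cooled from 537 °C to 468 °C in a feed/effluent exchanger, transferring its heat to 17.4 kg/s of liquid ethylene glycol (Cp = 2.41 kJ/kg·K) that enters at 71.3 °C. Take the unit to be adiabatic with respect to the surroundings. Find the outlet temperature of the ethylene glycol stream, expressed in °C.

Heat released by hot stream: Q = 16.0 × 1.04 × (537 − 468) = 1148.2 kJ/s
Energy balance on cold side (adiabatic exchanger): Q = ṁ_c·Cp_c·(T_c,out − T_c,in)
T_c,out = 71.3 + 1148.2/(17.4 × 2.41) = 98.68 °C

T_c,out = 98.7 °C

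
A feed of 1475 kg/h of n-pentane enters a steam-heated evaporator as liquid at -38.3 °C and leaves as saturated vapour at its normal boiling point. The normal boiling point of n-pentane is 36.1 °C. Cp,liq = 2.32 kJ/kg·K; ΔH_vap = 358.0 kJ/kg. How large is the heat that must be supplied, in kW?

liquid -38.3→36.1 °C: 172.61 kJ/kg
vaporisation at 36.1 °C: 358 kJ/kg
Δh = 172.61 + 358 = 530.61 kJ/kg
Q = ṁ·Δh = 1475 kg/h × 530.61 kJ/kg = 782650 kJ/h
|Q| = 217.4 kW

Q = 217 kW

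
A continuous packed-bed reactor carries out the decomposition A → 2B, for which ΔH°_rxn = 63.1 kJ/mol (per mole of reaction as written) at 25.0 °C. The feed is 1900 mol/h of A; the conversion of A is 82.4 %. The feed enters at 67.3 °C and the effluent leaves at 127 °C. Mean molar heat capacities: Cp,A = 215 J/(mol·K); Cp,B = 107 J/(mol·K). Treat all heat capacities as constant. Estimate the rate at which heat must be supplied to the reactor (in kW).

Extent of reaction ξ = 0.824 × 1900 = 1565.6 mol/h
Reaction term: ξ·ΔH°_rxn = 1565.6 × 63.1 = 98789 kJ/h
Sensible, feed 67.3→25 °C: -17280 kJ/h
Outlet flows (mol/h): A 334.4, B 3131.2
Sensible, products 25→127 °C: 41507 kJ/h
Q = ΔH = 123020 kJ/h = 34.171 kW
Heat supplied = 34.171 kW

Q_in = 34.2 kW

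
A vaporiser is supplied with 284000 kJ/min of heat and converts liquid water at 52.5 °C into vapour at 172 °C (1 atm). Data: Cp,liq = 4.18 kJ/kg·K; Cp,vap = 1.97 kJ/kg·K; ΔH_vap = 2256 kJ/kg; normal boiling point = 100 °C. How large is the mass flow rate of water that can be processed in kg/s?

Δh = 4.18×(100−52.5) + 2256 + 1.97×(172−100) = 2596.4 kJ/kg
Q = 284000 kJ/min = 4733.3 kJ/s = 4733.3 kJ/s
ṁ = Q/Δh = 4733.3 / 2596.4 = 1.823 kg/s

ṁ = 1.82 kg/s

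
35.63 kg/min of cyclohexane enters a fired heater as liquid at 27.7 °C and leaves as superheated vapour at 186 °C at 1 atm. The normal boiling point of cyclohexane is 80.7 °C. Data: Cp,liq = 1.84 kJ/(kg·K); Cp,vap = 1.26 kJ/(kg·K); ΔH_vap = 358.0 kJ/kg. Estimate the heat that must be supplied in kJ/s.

liquid 27.7→80.7 °C: 97.52 kJ/kg
vaporisation at 80.7 °C: 358 kJ/kg
vapour 80.7→186 °C: 132.68 kJ/kg
Δh = 97.52 + 358 + 132.68 = 588.2 kJ/kg
Q = ṁ·Δh = 35.63 kg/min × 588.2 kJ/kg = 20957 kJ/min
|Q| = 349.29 kW

Q = 349 kJ/s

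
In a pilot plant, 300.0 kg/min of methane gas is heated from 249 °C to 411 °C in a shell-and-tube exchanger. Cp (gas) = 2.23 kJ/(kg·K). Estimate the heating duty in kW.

Q = ṁ·Cp·ΔT = 300.0 × 2.23 × (411 − 249) = 108380 kJ/min
Converting: 108380 / 60 s = 1806.3 kW

Q = 1810 kW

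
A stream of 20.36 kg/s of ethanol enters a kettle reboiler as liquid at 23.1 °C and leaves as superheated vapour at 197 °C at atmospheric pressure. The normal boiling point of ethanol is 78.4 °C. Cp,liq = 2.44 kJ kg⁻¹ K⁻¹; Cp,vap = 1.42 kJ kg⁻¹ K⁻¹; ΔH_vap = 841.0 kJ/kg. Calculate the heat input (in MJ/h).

liquid 23.1→78.4 °C: 134.93 kJ/kg
vaporisation at 78.4 °C: 841 kJ/kg
vapour 78.4→197 °C: 168.41 kJ/kg
Δh = 134.93 + 841 + 168.41 = 1144.3 kJ/kg
Q = ṁ·Δh = 20.36 kg/s × 1144.3 kJ/kg = 23299 kJ/s
|Q| = 23299 kW = 83876 MJ/h

Q = 83900 MJ/h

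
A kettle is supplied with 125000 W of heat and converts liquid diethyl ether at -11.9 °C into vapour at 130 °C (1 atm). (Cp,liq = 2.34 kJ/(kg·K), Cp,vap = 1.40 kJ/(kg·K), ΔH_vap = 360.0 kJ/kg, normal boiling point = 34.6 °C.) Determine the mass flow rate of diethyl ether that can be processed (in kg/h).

Δh = 2.34×(34.6−-11.9) + 360.0 + 1.40×(130−34.6) = 602.37 kJ/kg
Q = 125000 W = 125 kJ/s = 450000 kJ/h
ṁ = Q/Δh = 450000 / 602.37 = 747.05 kg/h

ṁ = 747 kg/h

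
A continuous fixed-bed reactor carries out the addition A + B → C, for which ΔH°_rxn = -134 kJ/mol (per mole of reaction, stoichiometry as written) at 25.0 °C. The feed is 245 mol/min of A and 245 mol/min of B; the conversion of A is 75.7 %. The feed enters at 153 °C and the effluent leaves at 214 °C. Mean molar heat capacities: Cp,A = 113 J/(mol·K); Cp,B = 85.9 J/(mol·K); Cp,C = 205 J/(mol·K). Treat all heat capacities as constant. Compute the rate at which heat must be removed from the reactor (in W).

Q_out = 361000 W

Extent of reaction ξ = 0.757 × 245 = 185.47 mol/min
Reaction term: ξ·ΔH°_rxn = 185.47 × -134 = -24852 kJ/min
Sensible, feed 153→25 °C: -6237.5 kJ/min
Outlet flows (mol/min): A 59.535, B 59.535, C 185.47
Sensible, products 25→214 °C: 9423.9 kJ/min
Q = ΔH = -21666 kJ/min = -361.1 kW
Heat removed = 361100 W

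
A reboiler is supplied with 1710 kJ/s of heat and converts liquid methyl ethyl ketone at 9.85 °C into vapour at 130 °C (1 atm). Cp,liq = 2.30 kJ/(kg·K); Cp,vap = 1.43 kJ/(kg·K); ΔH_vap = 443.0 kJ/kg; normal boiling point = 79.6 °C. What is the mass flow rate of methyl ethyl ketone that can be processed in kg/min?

Δh = 2.30×(79.6−9.85) + 443.0 + 1.43×(130−79.6) = 675.5 kJ/kg
Q = 1710 kJ/s = 1710 kJ/s = 102600 kJ/min
ṁ = Q/Δh = 102600 / 675.5 = 151.89 kg/min

ṁ = 152 kg/min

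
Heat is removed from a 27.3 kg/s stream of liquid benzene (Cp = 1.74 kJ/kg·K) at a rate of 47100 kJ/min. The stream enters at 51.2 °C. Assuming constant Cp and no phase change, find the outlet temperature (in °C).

Q = 47100 kJ/min = 785 kJ/s
ΔT = Q/(ṁ·Cp) = 785/(27.3×1.74) = 16.526 K
T_out = 51.2 − 16.526 = 34.674 °C

T_out = 34.7 °C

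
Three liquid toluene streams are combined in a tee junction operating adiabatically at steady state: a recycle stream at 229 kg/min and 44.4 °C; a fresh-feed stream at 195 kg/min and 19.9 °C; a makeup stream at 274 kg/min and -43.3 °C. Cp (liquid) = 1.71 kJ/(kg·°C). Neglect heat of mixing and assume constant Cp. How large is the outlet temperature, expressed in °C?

T_out = 3.13 °C

Energy balance with Q = 0: Σ ṁᵢCp,ᵢ(T_out − Tᵢ) = 0
T_out = Σ ṁᵢCp,ᵢTᵢ / Σ ṁᵢCp,ᵢ
      = 3734.5 / 1193.6 = 3.1288 °C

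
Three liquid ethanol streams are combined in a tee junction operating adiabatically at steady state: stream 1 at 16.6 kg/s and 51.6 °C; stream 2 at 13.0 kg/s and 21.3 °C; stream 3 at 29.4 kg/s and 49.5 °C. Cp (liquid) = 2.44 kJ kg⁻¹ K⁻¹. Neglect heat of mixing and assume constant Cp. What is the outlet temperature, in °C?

T_out = 43.9 °C

Adiabatic, steady state ⇒ Σ ṁᵢCp,ᵢ(T_out − Tᵢ) = 0
T_out = Σ ṁᵢCp,ᵢTᵢ / Σ ṁᵢCp,ᵢ
      = 6316.6 / 143.96 = 43.877 °C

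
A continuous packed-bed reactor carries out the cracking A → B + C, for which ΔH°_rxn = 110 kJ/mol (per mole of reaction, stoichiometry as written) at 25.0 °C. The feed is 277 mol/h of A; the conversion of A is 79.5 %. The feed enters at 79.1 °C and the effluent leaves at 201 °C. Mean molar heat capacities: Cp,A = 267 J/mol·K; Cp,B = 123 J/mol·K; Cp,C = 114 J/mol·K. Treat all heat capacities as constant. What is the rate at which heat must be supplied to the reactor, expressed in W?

Q_in = 8910 W

Extent of reaction ξ = 0.795 × 277 = 220.22 mol/h
Reaction term: ξ·ΔH°_rxn = 220.22 × 110 = 24224 kJ/h
Sensible, feed 79.1→25 °C: -4001.2 kJ/h
Outlet flows (mol/h): A 56.785, B 220.22, C 220.22
Sensible, products 25→201 °C: 11854 kJ/h
Q = ΔH = 32077 kJ/h = 8.9101 kW
Heat supplied = 8910.1 W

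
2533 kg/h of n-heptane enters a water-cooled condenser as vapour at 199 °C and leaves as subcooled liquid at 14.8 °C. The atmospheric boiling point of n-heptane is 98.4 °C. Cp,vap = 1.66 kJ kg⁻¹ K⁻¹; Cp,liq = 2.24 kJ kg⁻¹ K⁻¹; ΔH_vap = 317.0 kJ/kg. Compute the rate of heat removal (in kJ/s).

Q_c = 472 kJ/s

vapour 199→98.4 °C: -167 kJ/kg
condensation at 98.4 °C: -317 kJ/kg
liquid 98.4→14.8 °C: -187.26 kJ/kg
Δh = -167 + -317 + -187.26 = -671.26 kJ/kg
Q = ṁ·Δh = 2533 kg/h × -671.26 kJ/kg = -1.7003e+06 kJ/h
|Q| = 472.31 kW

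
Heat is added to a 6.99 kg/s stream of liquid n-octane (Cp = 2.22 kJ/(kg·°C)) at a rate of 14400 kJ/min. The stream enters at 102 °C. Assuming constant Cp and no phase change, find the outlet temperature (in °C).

Q = 14400 kJ/min = 240 kJ/s
ΔT = Q/(ṁ·Cp) = 240/(6.99×2.22) = 15.466 K
T_out = 102 + 15.466 = 117.47 °C

T_out = 117 °C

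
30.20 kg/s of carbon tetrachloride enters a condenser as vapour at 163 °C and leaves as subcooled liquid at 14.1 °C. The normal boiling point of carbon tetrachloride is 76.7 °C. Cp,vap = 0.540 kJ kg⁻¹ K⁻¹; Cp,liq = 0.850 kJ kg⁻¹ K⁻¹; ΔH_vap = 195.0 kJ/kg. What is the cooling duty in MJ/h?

vapour 163→76.7 °C: -46.602 kJ/kg
condensation at 76.7 °C: -195 kJ/kg
liquid 76.7→14.1 °C: -53.21 kJ/kg
Δh = -46.602 + -195 + -53.21 = -294.81 kJ/kg
Q = ṁ·Δh = 30.20 kg/s × -294.81 kJ/kg = -8903.3 kJ/s
|Q| = 8903.3 kW = 32052 MJ/h

Q_c = 32100 MJ/h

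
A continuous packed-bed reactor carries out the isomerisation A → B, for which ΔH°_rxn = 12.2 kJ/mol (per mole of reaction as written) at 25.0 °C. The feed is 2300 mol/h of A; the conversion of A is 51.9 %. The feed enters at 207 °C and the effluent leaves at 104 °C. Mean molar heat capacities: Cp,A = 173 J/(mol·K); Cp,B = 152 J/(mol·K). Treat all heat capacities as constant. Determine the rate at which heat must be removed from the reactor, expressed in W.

Extent of reaction ξ = 0.519 × 2300 = 1193.7 mol/h
Reaction term: ξ·ΔH°_rxn = 1193.7 × 12.2 = 14563 kJ/h
Sensible, feed 207→25 °C: -72418 kJ/h
Outlet flows (mol/h): A 1106.3, B 1193.7
Sensible, products 25→104 °C: 29454 kJ/h
Q = ΔH = -28401 kJ/h = -7.8891 kW
Heat removed = 7889.1 W

Q_out = 7890 W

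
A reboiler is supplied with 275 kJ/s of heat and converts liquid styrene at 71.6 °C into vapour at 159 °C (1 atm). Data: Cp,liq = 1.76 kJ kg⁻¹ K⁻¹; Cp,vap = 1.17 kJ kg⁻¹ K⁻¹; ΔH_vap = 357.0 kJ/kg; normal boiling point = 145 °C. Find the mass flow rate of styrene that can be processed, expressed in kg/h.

Δh = 1.76×(145−71.6) + 357.0 + 1.17×(159−145) = 502.56 kJ/kg
Q = 275 kJ/s = 275 kJ/s = 990000 kJ/h
ṁ = Q/Δh = 990000 / 502.56 = 1969.9 kg/h

ṁ = 1970 kg/h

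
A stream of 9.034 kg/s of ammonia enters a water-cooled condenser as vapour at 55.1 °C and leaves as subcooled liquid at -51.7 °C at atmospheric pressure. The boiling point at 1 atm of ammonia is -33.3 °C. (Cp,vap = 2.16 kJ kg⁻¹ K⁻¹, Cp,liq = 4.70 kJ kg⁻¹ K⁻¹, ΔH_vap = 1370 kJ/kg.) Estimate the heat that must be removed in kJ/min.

Q_c = 893000 kJ/min

vapour 55.1→-33.3 °C: -190.94 kJ/kg
condensation at -33.3 °C: -1370 kJ/kg
liquid -33.3→-51.7 °C: -86.48 kJ/kg
Δh = -190.94 + -1370 + -86.48 = -1647.4 kJ/kg
Q = ṁ·Δh = 9.034 kg/s × -1647.4 kJ/kg = -14883 kJ/s
|Q| = 14883 kW = 892970 kJ/min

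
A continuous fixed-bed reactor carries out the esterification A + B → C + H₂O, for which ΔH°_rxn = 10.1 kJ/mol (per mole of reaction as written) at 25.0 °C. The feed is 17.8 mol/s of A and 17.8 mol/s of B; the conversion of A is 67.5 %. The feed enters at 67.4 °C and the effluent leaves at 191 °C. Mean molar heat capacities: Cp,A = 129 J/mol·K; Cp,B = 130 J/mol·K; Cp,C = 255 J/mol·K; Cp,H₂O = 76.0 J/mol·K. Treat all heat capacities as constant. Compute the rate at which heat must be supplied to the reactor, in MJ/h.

Extent of reaction ξ = 0.675 × 17.8 = 12.015 mol/s
Reaction term: ξ·ΔH°_rxn = 12.015 × 10.1 = 121.35 kJ/s
Sensible, feed 67.4→25 °C: -195.47 kJ/s
Outlet flows (mol/s): A 5.785, B 5.785, C 12.015, H₂O 12.015
Sensible, products 25→191 °C: 908.9 kJ/s
Q = ΔH = 834.78 kJ/s = 834.78 kW
Heat supplied = 3005.2 MJ/h

Q_in = 3010 MJ/h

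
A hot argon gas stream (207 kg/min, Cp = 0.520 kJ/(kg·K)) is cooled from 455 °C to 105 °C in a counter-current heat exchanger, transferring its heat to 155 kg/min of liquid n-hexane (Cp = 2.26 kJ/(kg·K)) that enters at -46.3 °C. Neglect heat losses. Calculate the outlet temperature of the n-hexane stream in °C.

Heat released by hot stream: Q = 207 × 0.520 × (455 − 105) = 37674 kJ/min
Energy balance on cold side (adiabatic exchanger): Q = ṁ_c·Cp_c·(T_c,out − T_c,in)
T_c,out = -46.3 + 37674/(155 × 2.26) = 61.248 °C

T_c,out = 61.2 °C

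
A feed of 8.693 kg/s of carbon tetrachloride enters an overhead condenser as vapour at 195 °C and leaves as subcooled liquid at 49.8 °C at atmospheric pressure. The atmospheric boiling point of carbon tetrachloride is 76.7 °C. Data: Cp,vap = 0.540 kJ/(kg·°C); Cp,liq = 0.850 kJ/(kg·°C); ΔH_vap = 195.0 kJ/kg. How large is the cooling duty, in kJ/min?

vapour 195→76.7 °C: -63.882 kJ/kg
condensation at 76.7 °C: -195 kJ/kg
liquid 76.7→49.8 °C: -22.865 kJ/kg
Δh = -63.882 + -195 + -22.865 = -281.75 kJ/kg
Q = ṁ·Δh = 8.693 kg/s × -281.75 kJ/kg = -2449.2 kJ/s
|Q| = 2449.2 kW = 146950 kJ/min

Q_c = 147000 kJ/min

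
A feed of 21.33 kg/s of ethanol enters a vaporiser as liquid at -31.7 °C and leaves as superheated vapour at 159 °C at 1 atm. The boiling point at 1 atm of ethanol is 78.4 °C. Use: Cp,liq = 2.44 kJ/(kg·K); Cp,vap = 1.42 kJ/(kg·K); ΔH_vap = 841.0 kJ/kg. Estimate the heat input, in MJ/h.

liquid -31.7→78.4 °C: 268.64 kJ/kg
vaporisation at 78.4 °C: 841 kJ/kg
vapour 78.4→159 °C: 114.45 kJ/kg
Δh = 268.64 + 841 + 114.45 = 1224.1 kJ/kg
Q = ṁ·Δh = 21.33 kg/s × 1224.1 kJ/kg = 26110 kJ/s
|Q| = 26110 kW = 93996 MJ/h

Q = 94000 MJ/h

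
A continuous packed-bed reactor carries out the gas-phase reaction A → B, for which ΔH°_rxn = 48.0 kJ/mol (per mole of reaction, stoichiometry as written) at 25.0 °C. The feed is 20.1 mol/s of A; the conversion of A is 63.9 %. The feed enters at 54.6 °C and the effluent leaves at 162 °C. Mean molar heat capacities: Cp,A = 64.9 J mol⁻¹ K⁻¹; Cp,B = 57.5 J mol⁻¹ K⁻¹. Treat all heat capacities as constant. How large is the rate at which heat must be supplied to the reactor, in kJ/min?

Extent of reaction ξ = 0.639 × 20.1 = 12.844 mol/s
Reaction term: ξ·ΔH°_rxn = 12.844 × 48.0 = 616.51 kJ/s
Sensible, feed 54.6→25 °C: -38.613 kJ/s
Outlet flows (mol/s): A 7.2561, B 12.844
Sensible, products 25→162 °C: 165.69 kJ/s
Q = ΔH = 743.59 kJ/s = 743.59 kW
Heat supplied = 44615 kJ/min

Q_in = 44600 kJ/min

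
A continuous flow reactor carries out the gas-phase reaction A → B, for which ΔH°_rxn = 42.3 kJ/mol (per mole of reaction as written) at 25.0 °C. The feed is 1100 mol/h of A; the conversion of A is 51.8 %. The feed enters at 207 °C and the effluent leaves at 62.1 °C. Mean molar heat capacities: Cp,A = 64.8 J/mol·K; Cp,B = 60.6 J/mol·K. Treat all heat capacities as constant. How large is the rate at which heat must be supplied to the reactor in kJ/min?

Extent of reaction ξ = 0.518 × 1100 = 569.8 mol/h
Reaction term: ξ·ΔH°_rxn = 569.8 × 42.3 = 24103 kJ/h
Sensible, feed 207→25 °C: -12973 kJ/h
Outlet flows (mol/h): A 530.2, B 569.8
Sensible, products 25→62.1 °C: 2555.7 kJ/h
Q = ΔH = 13685 kJ/h = 3.8015 kW
Heat supplied = 228.09 kJ/min

Q_in = 228 kJ/min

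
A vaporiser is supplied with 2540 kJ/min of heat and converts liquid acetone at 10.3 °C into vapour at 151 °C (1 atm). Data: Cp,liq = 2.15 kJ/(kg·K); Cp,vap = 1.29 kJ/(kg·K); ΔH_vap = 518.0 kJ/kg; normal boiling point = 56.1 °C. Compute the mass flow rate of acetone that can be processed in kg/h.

ṁ = 206 kg/h

Δh = 2.15×(56.1−10.3) + 518.0 + 1.29×(151−56.1) = 738.89 kJ/kg
Q = 2540 kJ/min = 42.333 kJ/s = 152400 kJ/h
ṁ = Q/Δh = 152400 / 738.89 = 206.26 kg/h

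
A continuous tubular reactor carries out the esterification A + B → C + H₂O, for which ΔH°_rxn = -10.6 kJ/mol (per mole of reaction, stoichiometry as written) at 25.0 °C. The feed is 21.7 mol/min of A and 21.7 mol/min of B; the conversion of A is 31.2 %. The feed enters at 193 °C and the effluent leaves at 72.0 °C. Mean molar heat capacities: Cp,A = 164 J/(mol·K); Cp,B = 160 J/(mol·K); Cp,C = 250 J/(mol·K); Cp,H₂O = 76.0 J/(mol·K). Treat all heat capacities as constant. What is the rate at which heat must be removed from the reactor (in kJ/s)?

Extent of reaction ξ = 0.312 × 21.7 = 6.7704 mol/min
Reaction term: ξ·ΔH°_rxn = 6.7704 × -10.6 = -71.766 kJ/min
Sensible, feed 193→25 °C: -1181.2 kJ/min
Outlet flows (mol/min): A 14.93, B 14.93, C 6.7704, H₂O 6.7704
Sensible, products 25→72.0 °C: 331.08 kJ/min
Q = ΔH = -921.86 kJ/min = -15.364 kW
Heat removed = 15.364 kJ/s

Q_out = 15.4 kJ/s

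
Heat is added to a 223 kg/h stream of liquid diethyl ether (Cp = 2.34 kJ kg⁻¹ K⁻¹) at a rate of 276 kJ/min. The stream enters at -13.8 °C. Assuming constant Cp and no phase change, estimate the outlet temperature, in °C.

Q = 276 kJ/min = 16560 kJ/h
ΔT = Q/(ṁ·Cp) = 16560/(223×2.34) = 31.735 K
T_out = -13.8 + 31.735 = 17.935 °C

T_out = 17.9 °C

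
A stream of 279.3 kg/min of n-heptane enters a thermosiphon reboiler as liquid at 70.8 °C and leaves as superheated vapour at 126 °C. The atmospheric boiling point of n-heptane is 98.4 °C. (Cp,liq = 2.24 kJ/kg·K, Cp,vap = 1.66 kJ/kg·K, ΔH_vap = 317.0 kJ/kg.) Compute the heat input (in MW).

liquid 70.8→98.4 °C: 61.824 kJ/kg
vaporisation at 98.4 °C: 317 kJ/kg
vapour 98.4→126 °C: 45.816 kJ/kg
Δh = 61.824 + 317 + 45.816 = 424.64 kJ/kg
Q = ṁ·Δh = 279.3 kg/min × 424.64 kJ/kg = 118600 kJ/min
|Q| = 1976.7 kW = 1.9767 MW

Q = 1.98 MW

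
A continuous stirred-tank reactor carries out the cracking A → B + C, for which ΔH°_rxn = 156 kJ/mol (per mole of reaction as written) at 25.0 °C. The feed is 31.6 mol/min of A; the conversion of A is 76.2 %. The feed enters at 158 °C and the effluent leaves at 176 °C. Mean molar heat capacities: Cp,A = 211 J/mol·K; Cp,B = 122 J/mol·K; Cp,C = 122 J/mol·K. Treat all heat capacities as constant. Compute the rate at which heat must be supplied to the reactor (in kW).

Q_in = 66.6 kW

Extent of reaction ξ = 0.762 × 31.6 = 24.079 mol/min
Reaction term: ξ·ΔH°_rxn = 24.079 × 156 = 3756.4 kJ/min
Sensible, feed 158→25 °C: -886.79 kJ/min
Outlet flows (mol/min): A 7.5208, B 24.079, C 24.079
Sensible, products 25→176 °C: 1126.8 kJ/min
Q = ΔH = 3996.4 kJ/min = 66.606 kW
Heat supplied = 66.606 kW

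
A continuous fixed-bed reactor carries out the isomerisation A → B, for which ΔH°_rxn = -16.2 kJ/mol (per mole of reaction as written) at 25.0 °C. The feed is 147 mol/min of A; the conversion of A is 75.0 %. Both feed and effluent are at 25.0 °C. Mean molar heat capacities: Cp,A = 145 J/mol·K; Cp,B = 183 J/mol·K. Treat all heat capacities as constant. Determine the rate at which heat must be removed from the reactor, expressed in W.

Q_out = 29800 W

Extent of reaction ξ = 0.750 × 147 = 110.25 mol/min
Reaction term: ξ·ΔH°_rxn = 110.25 × -16.2 = -1786 kJ/min
Q = ΔH = -1786 kJ/min = -29.767 kW
Heat removed = 29768 W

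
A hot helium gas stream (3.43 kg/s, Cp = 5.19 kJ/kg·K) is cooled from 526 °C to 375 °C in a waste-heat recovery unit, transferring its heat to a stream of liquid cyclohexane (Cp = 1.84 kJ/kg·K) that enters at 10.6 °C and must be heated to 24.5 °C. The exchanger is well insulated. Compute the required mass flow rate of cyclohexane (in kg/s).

Heat released by hot stream: Q = 3.43 × 5.19 × (526 − 375) = 2688.1 kJ/s
Energy balance on cold side (adiabatic exchanger): Q = ṁ_c·Cp_c·(T_c,out − T_c,in)
ṁ_c = 2688.1 / [1.84 × (24.5 − 10.6)] = 105.1 kg/s

ṁ_c = 105 kg/s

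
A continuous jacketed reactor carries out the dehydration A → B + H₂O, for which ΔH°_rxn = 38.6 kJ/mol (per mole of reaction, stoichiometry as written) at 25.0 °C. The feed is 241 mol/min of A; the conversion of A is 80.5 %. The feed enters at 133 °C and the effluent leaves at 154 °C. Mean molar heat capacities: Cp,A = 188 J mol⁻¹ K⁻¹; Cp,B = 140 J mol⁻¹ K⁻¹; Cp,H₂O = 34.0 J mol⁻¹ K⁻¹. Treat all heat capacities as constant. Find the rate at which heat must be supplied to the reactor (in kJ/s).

Q_in = 135 kJ/s

Extent of reaction ξ = 0.805 × 241 = 194.01 mol/min
Reaction term: ξ·ΔH°_rxn = 194.01 × 38.6 = 7488.6 kJ/min
Sensible, feed 133→25 °C: -4893.3 kJ/min
Outlet flows (mol/min): A 46.995, B 194.01, H₂O 194.01
Sensible, products 25→154 °C: 5494.4 kJ/min
Q = ΔH = 8089.7 kJ/min = 134.83 kW
Heat supplied = 134.83 kJ/s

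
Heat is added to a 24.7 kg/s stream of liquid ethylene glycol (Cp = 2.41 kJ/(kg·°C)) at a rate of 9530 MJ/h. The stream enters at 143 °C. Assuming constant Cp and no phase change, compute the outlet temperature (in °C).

Q = 9530 MJ/h = 2647.2 kJ/s
ΔT = Q/(ṁ·Cp) = 2647.2/(24.7×2.41) = 44.471 K
T_out = 143 + 44.471 = 187.47 °C

T_out = 187 °C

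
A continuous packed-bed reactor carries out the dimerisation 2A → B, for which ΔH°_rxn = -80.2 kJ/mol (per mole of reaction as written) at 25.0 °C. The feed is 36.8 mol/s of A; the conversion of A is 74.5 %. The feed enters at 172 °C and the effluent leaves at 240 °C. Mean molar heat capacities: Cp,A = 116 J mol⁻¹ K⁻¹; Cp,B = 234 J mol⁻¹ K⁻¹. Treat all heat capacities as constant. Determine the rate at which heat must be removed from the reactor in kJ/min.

Q_out = 48200 kJ/min

Extent of reaction ξ = 0.745 × 36.8 / 2 = 13.708 mol/s
Reaction term: ξ·ΔH°_rxn = 13.708 × -80.2 = -1099.4 kJ/s
Sensible, feed 172→25 °C: -627.51 kJ/s
Outlet flows (mol/s): A 9.384, B 13.708
Sensible, products 25→240 °C: 923.69 kJ/s
Q = ΔH = -803.21 kJ/s = -803.21 kW
Heat removed = 48193 kJ/min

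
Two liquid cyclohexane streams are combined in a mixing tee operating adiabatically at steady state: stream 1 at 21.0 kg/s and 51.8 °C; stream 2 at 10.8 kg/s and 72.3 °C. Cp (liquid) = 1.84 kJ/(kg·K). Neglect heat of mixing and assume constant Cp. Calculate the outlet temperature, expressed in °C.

Energy balance with Q = 0: Σ ṁᵢCp,ᵢ(T_out − Tᵢ) = 0
T_out = Σ ṁᵢCp,ᵢTᵢ / Σ ṁᵢCp,ᵢ
      = 3438.3 / 58.512 = 58.762 °C

T_out = 58.8 °C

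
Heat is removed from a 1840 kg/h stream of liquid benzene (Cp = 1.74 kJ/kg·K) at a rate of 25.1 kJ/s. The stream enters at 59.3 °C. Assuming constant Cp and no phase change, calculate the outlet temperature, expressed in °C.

Q = 25.1 kJ/s = 90360 kJ/h
ΔT = Q/(ṁ·Cp) = 90360/(1840×1.74) = 28.223 K
T_out = 59.3 − 28.223 = 31.077 °C

T_out = 31.1 °C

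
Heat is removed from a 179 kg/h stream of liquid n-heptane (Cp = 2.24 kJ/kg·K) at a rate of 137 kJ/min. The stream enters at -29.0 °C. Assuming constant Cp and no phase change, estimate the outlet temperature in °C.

Q = 137 kJ/min = 8220 kJ/h
ΔT = Q/(ṁ·Cp) = 8220/(179×2.24) = 20.501 K
T_out = -29.0 − 20.501 = -49.501 °C

T_out = -49.5 °C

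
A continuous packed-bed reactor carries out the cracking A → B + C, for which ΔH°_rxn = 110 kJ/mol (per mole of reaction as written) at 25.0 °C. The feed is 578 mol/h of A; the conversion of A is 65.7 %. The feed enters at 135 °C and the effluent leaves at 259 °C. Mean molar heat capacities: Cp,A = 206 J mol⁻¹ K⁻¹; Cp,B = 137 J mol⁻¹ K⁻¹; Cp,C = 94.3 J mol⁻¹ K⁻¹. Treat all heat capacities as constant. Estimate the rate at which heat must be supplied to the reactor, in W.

Q_in = 16300 W

Extent of reaction ξ = 0.657 × 578 = 379.75 mol/h
Reaction term: ξ·ΔH°_rxn = 379.75 × 110 = 41772 kJ/h
Sensible, feed 135→25 °C: -13097 kJ/h
Outlet flows (mol/h): A 198.25, B 379.75, C 379.75
Sensible, products 25→259 °C: 30110 kJ/h
Q = ΔH = 58785 kJ/h = 16.329 kW
Heat supplied = 16329 W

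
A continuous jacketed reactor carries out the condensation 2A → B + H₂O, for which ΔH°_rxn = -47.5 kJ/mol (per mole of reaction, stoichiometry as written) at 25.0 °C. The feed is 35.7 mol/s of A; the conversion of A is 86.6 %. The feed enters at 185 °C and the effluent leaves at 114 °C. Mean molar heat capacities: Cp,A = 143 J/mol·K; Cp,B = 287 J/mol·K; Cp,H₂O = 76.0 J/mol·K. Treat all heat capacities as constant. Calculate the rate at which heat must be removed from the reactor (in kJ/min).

Q_out = 59400 kJ/min

Extent of reaction ξ = 0.866 × 35.7 / 2 = 15.458 mol/s
Reaction term: ξ·ΔH°_rxn = 15.458 × -47.5 = -734.26 kJ/s
Sensible, feed 185→25 °C: -816.82 kJ/s
Outlet flows (mol/s): A 4.7838, B 15.458, H₂O 15.458
Sensible, products 25→114 °C: 560.29 kJ/s
Q = ΔH = -990.79 kJ/s = -990.79 kW
Heat removed = 59447 kJ/min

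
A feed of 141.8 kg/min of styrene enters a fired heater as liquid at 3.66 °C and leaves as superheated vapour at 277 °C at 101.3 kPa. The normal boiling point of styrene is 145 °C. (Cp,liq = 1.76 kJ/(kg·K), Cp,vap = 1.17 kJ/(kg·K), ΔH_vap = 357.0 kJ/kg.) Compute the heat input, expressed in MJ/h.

liquid 3.66→145 °C: 248.76 kJ/kg
vaporisation at 145 °C: 357 kJ/kg
vapour 145→277 °C: 154.44 kJ/kg
Δh = 248.76 + 357 + 154.44 = 760.2 kJ/kg
Q = ṁ·Δh = 141.8 kg/min × 760.2 kJ/kg = 107800 kJ/min
|Q| = 1796.6 kW = 6467.8 MJ/h

Q = 6470 MJ/h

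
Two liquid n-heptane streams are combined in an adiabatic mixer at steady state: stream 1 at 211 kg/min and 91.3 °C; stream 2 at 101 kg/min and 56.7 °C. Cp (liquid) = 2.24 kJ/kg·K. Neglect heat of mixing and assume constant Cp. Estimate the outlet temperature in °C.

No heat crosses the boundary, so H_out = H_in.
Σ ṁᵢCp,ᵢTᵢ = 211×2.24×91.3 + 101×2.24×56.7 = 55980
Σ ṁᵢCp,ᵢ = 211×2.24 + 101×2.24 = 698.88
T_out = 55980 / 698.88 = 80.099 °C

T_out = 80.1 °C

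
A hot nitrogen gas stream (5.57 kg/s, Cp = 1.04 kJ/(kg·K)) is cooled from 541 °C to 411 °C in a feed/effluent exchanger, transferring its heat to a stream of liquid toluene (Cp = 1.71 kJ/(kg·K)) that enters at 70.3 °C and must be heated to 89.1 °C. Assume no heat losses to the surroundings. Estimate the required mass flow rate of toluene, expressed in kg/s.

ṁ_c = 23.4 kg/s

Heat released by hot stream: Q = 5.57 × 1.04 × (541 − 411) = 753.06 kJ/s
Energy balance on cold side (adiabatic exchanger): Q = ṁ_c·Cp_c·(T_c,out − T_c,in)
ṁ_c = 753.06 / [1.71 × (89.1 − 70.3)] = 23.425 kg/s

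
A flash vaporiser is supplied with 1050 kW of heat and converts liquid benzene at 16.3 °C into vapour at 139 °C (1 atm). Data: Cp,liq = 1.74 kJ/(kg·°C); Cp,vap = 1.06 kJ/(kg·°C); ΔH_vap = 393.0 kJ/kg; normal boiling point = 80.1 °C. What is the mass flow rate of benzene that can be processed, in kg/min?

Δh = 1.74×(80.1−16.3) + 393.0 + 1.06×(139−80.1) = 566.45 kJ/kg
Q = 1050 kW = 1050 kJ/s = 63000 kJ/min
ṁ = Q/Δh = 63000 / 566.45 = 111.22 kg/min

ṁ = 111 kg/min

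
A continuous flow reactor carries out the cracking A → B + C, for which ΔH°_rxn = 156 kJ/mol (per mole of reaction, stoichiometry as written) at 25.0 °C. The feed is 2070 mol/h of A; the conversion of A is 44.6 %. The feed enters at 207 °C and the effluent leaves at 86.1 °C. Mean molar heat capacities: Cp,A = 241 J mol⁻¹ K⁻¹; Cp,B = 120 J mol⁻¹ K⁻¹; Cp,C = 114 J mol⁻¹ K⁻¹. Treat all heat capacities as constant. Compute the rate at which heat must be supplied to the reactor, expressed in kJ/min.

Extent of reaction ξ = 0.446 × 2070 = 923.22 mol/h
Reaction term: ξ·ΔH°_rxn = 923.22 × 156 = 144020 kJ/h
Sensible, feed 207→25 °C: -90794 kJ/h
Outlet flows (mol/h): A 1146.8, B 923.22, C 923.22
Sensible, products 25→86.1 °C: 30086 kJ/h
Q = ΔH = 83314 kJ/h = 23.143 kW
Heat supplied = 1388.6 kJ/min

Q_in = 1390 kJ/min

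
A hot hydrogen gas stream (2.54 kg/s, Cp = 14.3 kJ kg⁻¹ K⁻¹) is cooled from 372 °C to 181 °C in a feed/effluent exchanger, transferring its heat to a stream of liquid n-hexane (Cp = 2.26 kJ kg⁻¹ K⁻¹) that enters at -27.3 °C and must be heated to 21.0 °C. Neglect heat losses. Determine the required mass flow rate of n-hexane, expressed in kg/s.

Heat released by hot stream: Q = 2.54 × 14.3 × (372 − 181) = 6937.5 kJ/s
Energy balance on cold side (adiabatic exchanger): Q = ṁ_c·Cp_c·(T_c,out − T_c,in)
ṁ_c = 6937.5 / [2.26 × (21.0 − -27.3)] = 63.555 kg/s

ṁ_c = 63.6 kg/s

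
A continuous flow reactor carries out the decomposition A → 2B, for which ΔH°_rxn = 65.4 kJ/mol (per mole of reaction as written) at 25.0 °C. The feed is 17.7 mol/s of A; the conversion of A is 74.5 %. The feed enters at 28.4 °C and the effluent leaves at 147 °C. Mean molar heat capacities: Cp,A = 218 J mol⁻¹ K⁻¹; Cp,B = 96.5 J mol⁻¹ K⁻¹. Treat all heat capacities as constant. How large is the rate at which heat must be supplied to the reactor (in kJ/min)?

Q_in = 76800 kJ/min

Extent of reaction ξ = 0.745 × 17.7 = 13.186 mol/s
Reaction term: ξ·ΔH°_rxn = 13.186 × 65.4 = 862.4 kJ/s
Sensible, feed 28.4→25 °C: -13.119 kJ/s
Outlet flows (mol/s): A 4.5135, B 26.373
Sensible, products 25→147 °C: 430.53 kJ/s
Q = ΔH = 1279.8 kJ/s = 1279.8 kW
Heat supplied = 76788 kJ/min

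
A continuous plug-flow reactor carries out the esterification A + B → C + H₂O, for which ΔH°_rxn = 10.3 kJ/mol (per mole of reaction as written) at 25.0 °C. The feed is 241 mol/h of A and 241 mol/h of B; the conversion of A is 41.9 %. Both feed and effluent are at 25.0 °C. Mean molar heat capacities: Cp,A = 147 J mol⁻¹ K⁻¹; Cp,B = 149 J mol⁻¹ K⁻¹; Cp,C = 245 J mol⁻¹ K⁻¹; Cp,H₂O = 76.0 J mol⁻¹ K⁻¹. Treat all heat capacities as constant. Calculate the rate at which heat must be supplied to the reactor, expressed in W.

Extent of reaction ξ = 0.419 × 241 = 100.98 mol/h
Reaction term: ξ·ΔH°_rxn = 100.98 × 10.3 = 1040.1 kJ/h
Q = ΔH = 1040.1 kJ/h = 0.28891 kW
Heat supplied = 288.91 W

Q_in = 289 W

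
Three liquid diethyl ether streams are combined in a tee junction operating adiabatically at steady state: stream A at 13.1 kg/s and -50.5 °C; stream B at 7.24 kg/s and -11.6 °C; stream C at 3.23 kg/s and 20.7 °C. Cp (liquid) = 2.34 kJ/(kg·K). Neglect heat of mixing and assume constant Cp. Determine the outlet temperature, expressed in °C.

Adiabatic, steady state ⇒ Σ ṁᵢCp,ᵢ(T_out − Tᵢ) = 0
Σ ṁᵢCp,ᵢTᵢ = 13.1×2.34×-50.5 + 7.24×2.34×-11.6 + 3.23×2.34×20.7 = -1588.1
Σ ṁᵢCp,ᵢ = 13.1×2.34 + 7.24×2.34 + 3.23×2.34 = 55.154
T_out = -1588.1 / 55.154 = -28.794 °C

T_out = -28.8 °C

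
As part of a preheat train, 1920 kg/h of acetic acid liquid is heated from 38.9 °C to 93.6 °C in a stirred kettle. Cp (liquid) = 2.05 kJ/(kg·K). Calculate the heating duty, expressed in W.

Q = ṁ·Cp·ΔT = 1920 × 2.05 × (93.6 − 38.9) = 215300 kJ/h
Converting: 215300 / 3600 s = 59.805 kW
Heating duty = 59805 W

Q = 59800 W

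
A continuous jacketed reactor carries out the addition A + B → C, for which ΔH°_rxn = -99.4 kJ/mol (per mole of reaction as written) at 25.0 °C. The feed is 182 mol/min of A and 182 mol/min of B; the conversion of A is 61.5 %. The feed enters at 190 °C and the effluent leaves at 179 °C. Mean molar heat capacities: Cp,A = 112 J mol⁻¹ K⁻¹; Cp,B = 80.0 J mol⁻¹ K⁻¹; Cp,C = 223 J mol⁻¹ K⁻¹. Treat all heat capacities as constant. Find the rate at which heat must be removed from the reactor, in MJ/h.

Extent of reaction ξ = 0.615 × 182 = 111.93 mol/min
Reaction term: ξ·ΔH°_rxn = 111.93 × -99.4 = -11126 kJ/min
Sensible, feed 190→25 °C: -5765.8 kJ/min
Outlet flows (mol/min): A 70.07, B 70.07, C 111.93
Sensible, products 25→179 °C: 5915.7 kJ/min
Q = ΔH = -10976 kJ/min = -182.93 kW
Heat removed = 658.55 MJ/h

Q_out = 659 MJ/h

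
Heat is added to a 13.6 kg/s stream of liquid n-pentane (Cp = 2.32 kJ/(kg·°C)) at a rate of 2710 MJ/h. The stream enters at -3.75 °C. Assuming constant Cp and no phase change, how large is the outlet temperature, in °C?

Q = 2710 MJ/h = 752.78 kJ/s
ΔT = Q/(ṁ·Cp) = 752.78/(13.6×2.32) = 23.858 K
T_out = -3.75 + 23.858 = 20.108 °C

T_out = 20.1 °C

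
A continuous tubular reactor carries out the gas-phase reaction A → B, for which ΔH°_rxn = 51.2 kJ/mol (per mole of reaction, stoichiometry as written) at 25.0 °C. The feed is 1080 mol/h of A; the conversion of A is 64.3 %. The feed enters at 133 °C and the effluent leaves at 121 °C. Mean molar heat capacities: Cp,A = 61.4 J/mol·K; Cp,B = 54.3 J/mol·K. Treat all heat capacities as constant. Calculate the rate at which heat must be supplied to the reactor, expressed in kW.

Extent of reaction ξ = 0.643 × 1080 = 694.44 mol/h
Reaction term: ξ·ΔH°_rxn = 694.44 × 51.2 = 35555 kJ/h
Sensible, feed 133→25 °C: -7161.7 kJ/h
Outlet flows (mol/h): A 385.56, B 694.44
Sensible, products 25→121 °C: 5892.6 kJ/h
Q = ΔH = 34286 kJ/h = 9.524 kW
Heat supplied = 9.524 kW

Q_in = 9.52 kW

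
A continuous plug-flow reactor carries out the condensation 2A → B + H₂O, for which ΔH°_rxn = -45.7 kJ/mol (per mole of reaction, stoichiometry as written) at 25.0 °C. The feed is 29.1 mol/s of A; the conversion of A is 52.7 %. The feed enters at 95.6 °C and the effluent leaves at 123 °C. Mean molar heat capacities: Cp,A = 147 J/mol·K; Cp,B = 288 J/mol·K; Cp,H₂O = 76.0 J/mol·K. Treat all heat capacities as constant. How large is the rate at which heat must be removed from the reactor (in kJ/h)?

Q_out = 650000 kJ/h

Extent of reaction ξ = 0.527 × 29.1 / 2 = 7.6679 mol/s
Reaction term: ξ·ΔH°_rxn = 7.6679 × -45.7 = -350.42 kJ/s
Sensible, feed 95.6→25 °C: -302.01 kJ/s
Outlet flows (mol/s): A 13.764, B 7.6679, H₂O 7.6679
Sensible, products 25→123 °C: 471.82 kJ/s
Q = ΔH = -180.61 kJ/s = -180.61 kW
Heat removed = 650200 kJ/h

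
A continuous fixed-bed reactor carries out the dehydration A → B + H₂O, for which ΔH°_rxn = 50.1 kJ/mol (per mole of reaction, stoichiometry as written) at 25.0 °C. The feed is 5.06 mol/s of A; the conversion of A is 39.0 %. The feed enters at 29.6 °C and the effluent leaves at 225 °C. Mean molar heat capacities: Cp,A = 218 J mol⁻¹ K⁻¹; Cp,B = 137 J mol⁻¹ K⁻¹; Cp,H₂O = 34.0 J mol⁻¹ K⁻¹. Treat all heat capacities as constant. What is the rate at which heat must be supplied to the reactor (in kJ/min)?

Q_in = 17800 kJ/min

Extent of reaction ξ = 0.390 × 5.06 = 1.9734 mol/s
Reaction term: ξ·ΔH°_rxn = 1.9734 × 50.1 = 98.867 kJ/s
Sensible, feed 29.6→25 °C: -5.0742 kJ/s
Outlet flows (mol/s): A 3.0866, B 1.9734, H₂O 1.9734
Sensible, products 25→225 °C: 202.07 kJ/s
Q = ΔH = 295.86 kJ/s = 295.86 kW
Heat supplied = 17752 kJ/min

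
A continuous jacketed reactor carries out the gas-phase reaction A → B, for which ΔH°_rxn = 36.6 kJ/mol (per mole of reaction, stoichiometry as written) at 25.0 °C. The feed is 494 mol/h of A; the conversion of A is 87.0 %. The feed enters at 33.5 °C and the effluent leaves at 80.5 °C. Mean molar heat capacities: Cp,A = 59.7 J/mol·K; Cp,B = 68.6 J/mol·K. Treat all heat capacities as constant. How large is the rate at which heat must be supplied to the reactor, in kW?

Q_in = 4.81 kW

Extent of reaction ξ = 0.870 × 494 = 429.78 mol/h
Reaction term: ξ·ΔH°_rxn = 429.78 × 36.6 = 15730 kJ/h
Sensible, feed 33.5→25 °C: -250.68 kJ/h
Outlet flows (mol/h): A 64.22, B 429.78
Sensible, products 25→80.5 °C: 1849.1 kJ/h
Q = ΔH = 17328 kJ/h = 4.8134 kW
Heat supplied = 4.8134 kW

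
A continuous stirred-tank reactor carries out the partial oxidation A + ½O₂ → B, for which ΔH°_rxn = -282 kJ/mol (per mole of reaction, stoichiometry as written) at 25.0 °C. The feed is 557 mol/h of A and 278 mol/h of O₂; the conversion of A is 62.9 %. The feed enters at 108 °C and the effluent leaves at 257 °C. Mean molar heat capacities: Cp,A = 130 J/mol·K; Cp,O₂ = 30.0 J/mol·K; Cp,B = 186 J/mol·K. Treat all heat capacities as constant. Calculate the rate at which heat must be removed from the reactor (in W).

Extent of reaction ξ = 0.629 × 557 = 350.35 mol/h
Reaction term: ξ·ΔH°_rxn = 350.35 × -282 = -98800 kJ/h
Sensible, feed 108→25 °C: -6702.2 kJ/h
Outlet flows (mol/h): A 206.65, O₂ 102.82, B 350.35
Sensible, products 25→257 °C: 22067 kJ/h
Q = ΔH = -83435 kJ/h = -23.176 kW
Heat removed = 23176 W

Q_out = 23200 W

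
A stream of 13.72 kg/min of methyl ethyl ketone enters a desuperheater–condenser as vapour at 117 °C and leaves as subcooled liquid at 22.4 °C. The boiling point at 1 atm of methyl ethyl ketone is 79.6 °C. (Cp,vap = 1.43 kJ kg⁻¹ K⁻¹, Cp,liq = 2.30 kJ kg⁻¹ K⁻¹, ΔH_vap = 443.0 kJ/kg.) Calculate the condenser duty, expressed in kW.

Q_c = 144 kW

vapour 117→79.6 °C: -53.482 kJ/kg
condensation at 79.6 °C: -443 kJ/kg
liquid 79.6→22.4 °C: -131.56 kJ/kg
Δh = -53.482 + -443 + -131.56 = -628.04 kJ/kg
Q = ṁ·Δh = 13.72 kg/min × -628.04 kJ/kg = -8616.7 kJ/min
|Q| = 143.61 kW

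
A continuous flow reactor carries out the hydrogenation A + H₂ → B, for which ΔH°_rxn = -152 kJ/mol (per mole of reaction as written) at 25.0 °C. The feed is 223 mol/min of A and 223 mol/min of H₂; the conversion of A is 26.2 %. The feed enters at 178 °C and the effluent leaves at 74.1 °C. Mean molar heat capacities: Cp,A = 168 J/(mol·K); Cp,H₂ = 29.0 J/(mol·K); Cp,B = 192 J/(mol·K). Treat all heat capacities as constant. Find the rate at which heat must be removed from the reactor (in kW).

Extent of reaction ξ = 0.262 × 223 = 58.426 mol/min
Reaction term: ξ·ΔH°_rxn = 58.426 × -152 = -8880.8 kJ/min
Sensible, feed 178→25 °C: -6721.4 kJ/min
Outlet flows (mol/min): A 164.57, H₂ 164.57, B 58.426
Sensible, products 25→74.1 °C: 2142.7 kJ/min
Q = ΔH = -13460 kJ/min = -224.33 kW
Heat removed = 224.33 kW

Q_out = 224 kW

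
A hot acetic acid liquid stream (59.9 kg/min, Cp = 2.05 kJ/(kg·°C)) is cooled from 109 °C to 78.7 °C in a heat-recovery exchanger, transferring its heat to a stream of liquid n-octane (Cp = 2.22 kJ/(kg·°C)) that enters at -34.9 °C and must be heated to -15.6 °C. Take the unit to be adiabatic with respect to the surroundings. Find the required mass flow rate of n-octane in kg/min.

Heat released by hot stream: Q = 59.9 × 2.05 × (109 − 78.7) = 3720.7 kJ/min
Energy balance on cold side (adiabatic exchanger): Q = ṁ_c·Cp_c·(T_c,out − T_c,in)
ṁ_c = 3720.7 / [2.22 × (-15.6 − -34.9)] = 86.839 kg/min

ṁ_c = 86.8 kg/min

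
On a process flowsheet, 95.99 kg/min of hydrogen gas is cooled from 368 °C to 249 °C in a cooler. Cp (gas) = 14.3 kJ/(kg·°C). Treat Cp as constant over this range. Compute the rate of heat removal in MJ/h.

Q_c = 9800 MJ/h

Q = ṁ·Cp·ΔT = 95.99 × 14.3 × (249 − 368) = -163350 kJ/min
Converting: 163350 / 60 s = 2722.4 kW
Cooling duty = 9800.8 MJ/h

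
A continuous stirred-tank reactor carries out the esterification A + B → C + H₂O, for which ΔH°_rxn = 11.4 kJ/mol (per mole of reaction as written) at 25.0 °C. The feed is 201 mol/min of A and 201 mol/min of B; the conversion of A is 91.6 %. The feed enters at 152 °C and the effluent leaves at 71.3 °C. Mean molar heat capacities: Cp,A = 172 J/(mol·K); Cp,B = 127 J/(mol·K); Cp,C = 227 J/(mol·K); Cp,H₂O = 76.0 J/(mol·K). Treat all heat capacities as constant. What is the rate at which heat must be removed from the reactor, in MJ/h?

Extent of reaction ξ = 0.916 × 201 = 184.12 mol/min
Reaction term: ξ·ΔH°_rxn = 184.12 × 11.4 = 2098.9 kJ/min
Sensible, feed 152→25 °C: -7632.6 kJ/min
Outlet flows (mol/min): A 16.884, B 16.884, C 184.12, H₂O 184.12
Sensible, products 25→71.3 °C: 2816.7 kJ/min
Q = ΔH = -2717 kJ/min = -45.283 kW
Heat removed = 163.02 MJ/h

Q_out = 163 MJ/h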